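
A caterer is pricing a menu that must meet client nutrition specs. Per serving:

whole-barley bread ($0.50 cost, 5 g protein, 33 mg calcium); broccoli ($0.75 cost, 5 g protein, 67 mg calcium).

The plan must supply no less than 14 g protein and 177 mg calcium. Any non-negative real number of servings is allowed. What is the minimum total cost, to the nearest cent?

$2.02

Compare the cost at each extreme point of the feasible region.
whole-barley bread only: max(14/5, 177/33) = 5.364 servings → $2.68.
broccoli only: max(14/5, 177/67) = 2.8 servings → $2.10.
whole-barley bread + broccoli with both tight: 0.3118 servings and 2.488 servings → $2.02.
Cheapest feasible corner: $2.02.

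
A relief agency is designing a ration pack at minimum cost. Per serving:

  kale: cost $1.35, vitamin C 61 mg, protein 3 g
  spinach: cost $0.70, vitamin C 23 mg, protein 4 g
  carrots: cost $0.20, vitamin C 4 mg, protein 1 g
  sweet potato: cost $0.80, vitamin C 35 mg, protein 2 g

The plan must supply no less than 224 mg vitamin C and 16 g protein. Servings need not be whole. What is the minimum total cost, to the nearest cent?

$5.29

A basic optimal solution has at most two foods positive. Try each food alone and each pair with both targets met exactly.
kale only: max(224/61, 16/3) = 5.333 servings → $7.20.
spinach only: max(224/23, 16/4) = 9.739 servings → $6.82.
carrots only: max(224/4, 16/1) = 56 servings → $11.20.
sweet potato only: max(224/35, 16/2) = 8 servings → $6.40.
kale + spinach with both tight: 3.017 servings and 1.737 servings → $5.29.
kale + carrots with both tight: 3.265 servings and 6.204 servings → $5.65.
kale + sweet potato: intersection lies outside the first quadrant.
spinach + carrots with both targets exact would need a negative amount; discard.
spinach + sweet potato with both tight: 1.191 servings and 5.617 servings → $5.33.
carrots + sweet potato with both tight: 4.148 servings and 5.926 servings → $5.57.
The minimum over all feasible corners is $5.29.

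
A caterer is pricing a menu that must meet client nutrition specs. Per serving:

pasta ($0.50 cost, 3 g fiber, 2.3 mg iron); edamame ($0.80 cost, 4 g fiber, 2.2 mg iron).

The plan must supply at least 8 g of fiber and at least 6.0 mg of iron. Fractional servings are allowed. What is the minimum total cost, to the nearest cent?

pasta only: max(8/3, 6.0/2.3) = 2.667 servings → $1.33.
edamame only: max(8/4, 6.0/2.2) = 2.727 servings → $2.18.
pasta + edamame with both tight: 2.462 servings and 0.1538 servings → $1.35.
So the least-cost plan costs $1.33.

$1.33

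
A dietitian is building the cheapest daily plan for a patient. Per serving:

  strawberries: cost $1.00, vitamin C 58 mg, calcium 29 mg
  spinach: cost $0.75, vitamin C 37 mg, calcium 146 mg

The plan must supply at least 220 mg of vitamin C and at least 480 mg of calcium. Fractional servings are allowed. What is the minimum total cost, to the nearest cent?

strawberries only: max(220/58, 480/29) = 16.55 servings → $16.55.
spinach only: max(220/37, 480/146) = 5.946 servings → $4.46.
strawberries + spinach with both tight: 1.942 servings and 2.902 servings → $4.12.
So the least-cost plan costs $4.12.

$4.12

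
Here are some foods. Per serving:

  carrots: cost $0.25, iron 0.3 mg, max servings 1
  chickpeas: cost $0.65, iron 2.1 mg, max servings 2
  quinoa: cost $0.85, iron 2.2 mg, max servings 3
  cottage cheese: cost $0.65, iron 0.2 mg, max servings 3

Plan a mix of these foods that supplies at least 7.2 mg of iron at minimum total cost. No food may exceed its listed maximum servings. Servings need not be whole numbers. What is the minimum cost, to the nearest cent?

$2.46

Cost per mg of iron: chickpeas $0.3095, quinoa $0.3864, carrots $0.8333, cottage cheese $3.2500.
Take 2 servings of chickpeas: +4.2 mg iron for $1.30 (total $1.30, still need 3.0 mg).
Take 1.364 servings of quinoa: +3.0 mg iron for $1.16 (total $2.46, still need 0.0 mg).
Filling from the cheapest source first is optimal under one linear minimum: $2.46.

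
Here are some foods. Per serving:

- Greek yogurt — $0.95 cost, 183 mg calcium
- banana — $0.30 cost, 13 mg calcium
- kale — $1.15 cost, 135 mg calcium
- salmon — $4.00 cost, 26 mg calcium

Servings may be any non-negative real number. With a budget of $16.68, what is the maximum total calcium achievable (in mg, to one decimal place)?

3213.1 mg

Calcium per dollar: Greek yogurt 192.6, kale 117.4, banana 43.33, salmon 6.5.
With no serving limits, spend the whole cost allowance on Greek yogurt: $16.68 / $0.95 × 183 mg = 3213.1 mg.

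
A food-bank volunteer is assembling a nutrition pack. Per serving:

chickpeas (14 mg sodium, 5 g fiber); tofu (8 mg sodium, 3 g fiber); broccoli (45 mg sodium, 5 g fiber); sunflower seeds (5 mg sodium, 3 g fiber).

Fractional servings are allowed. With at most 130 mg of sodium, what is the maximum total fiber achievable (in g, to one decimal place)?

78.0 g

Fiber per mg sodium: sunflower seeds 0.6, tofu 0.375, chickpeas 0.3571, broccoli 0.1111.
With no serving limits, spend the whole sodium allowance on sunflower seeds: 130 mg / 5 mg × 3 g = 78.0 g.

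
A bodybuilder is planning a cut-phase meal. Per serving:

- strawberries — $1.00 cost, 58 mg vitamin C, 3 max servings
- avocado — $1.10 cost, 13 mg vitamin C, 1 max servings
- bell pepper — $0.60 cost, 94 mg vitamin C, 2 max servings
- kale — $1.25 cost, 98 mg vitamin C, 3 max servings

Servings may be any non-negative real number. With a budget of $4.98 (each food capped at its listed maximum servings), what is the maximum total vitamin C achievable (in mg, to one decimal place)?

Vitamin C per dollar: bell pepper 156.7, kale 78.4, strawberries 58, avocado 11.82.
Take 2 servings of bell pepper: spends $1.20, +188.0 mg vitamin C (running total 188.0 mg).
Take 3 servings of kale: spends $3.75, +294.0 mg vitamin C (running total 482.0 mg).
Take 0.03 servings of strawberries: spends $0.03, +1.7 mg vitamin C (running total 483.7 mg).
Greedy by best ratio exhausts the cost allowance optimally: 483.7 mg.

483.7 mg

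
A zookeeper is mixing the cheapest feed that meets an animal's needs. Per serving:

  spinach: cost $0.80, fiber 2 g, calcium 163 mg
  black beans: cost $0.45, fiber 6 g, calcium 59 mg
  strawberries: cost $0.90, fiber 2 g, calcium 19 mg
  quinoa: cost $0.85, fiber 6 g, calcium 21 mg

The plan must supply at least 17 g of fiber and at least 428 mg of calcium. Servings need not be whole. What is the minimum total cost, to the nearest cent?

An LP optimum is at a vertex; with two nutrient constraints at most two foods are used. Check each candidate.
spinach only: max(17/2, 428/163) = 8.5 servings → $6.80.
black beans only: max(17/6, 428/59) = 7.254 servings → $3.26.
strawberries only: max(17/2, 428/19) = 22.53 servings → $20.27.
quinoa only: max(17/6, 428/21) = 20.38 servings → $17.32.
spinach + black beans with both tight: 1.82 servings and 2.227 servings → $2.46.
spinach + strawberries with both tight: 1.851 servings and 6.649 servings → $7.46.
spinach + quinoa with both tight: 2.362 servings and 2.046 servings → $3.63.
black beans + strawberries: the both-tight solution has a negative serving — not a feasible corner.
black beans + quinoa: intersection lies outside the first quadrant.
strawberries + quinoa with both targets exact would need a negative amount; discard.
The minimum over all feasible corners is $2.46.

$2.46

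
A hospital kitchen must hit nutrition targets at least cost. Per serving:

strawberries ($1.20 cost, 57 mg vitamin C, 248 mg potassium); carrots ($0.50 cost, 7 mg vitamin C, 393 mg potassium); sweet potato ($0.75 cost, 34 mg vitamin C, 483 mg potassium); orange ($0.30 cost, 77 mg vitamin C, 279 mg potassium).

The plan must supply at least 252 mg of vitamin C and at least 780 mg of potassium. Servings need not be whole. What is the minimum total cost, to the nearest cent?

This is a tiny linear program; its minimum lies at a vertex of the feasible set. List the vertices and price them.
strawberries only: max(252/57, 780/248) = 4.421 servings → $5.31.
carrots only: max(252/7, 780/393) = 36 servings → $18.00.
sweet potato only: max(252/34, 780/483) = 7.412 servings → $5.56.
orange only: max(252/77, 780/279) = 3.273 servings → $0.98.
strawberries + carrots: the both-tight solution has a negative serving — not a feasible corner.
strawberries + sweet potato: intersection lies outside the first quadrant.
strawberries + orange: intersection lies outside the first quadrant.
carrots + sweet potato: intersection lies outside the first quadrant.
carrots + orange with both targets exact would need a negative amount; discard.
sweet potato + orange: intersection lies outside the first quadrant.
Cheapest feasible corner: $0.98.

$0.98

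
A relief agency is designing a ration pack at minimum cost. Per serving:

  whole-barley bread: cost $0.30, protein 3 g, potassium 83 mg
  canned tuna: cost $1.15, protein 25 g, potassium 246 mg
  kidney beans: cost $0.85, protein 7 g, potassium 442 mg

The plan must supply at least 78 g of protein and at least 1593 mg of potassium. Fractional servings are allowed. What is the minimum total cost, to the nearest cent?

Compare the cost at each extreme point of the feasible region.
whole-barley bread only: max(78/3, 1593/83) = 26 servings → $7.80.
canned tuna only: max(78/25, 1593/246) = 6.476 servings → $7.45.
kidney beans only: max(78/7, 1593/442) = 11.14 servings → $9.47.
whole-barley bread + canned tuna with both tight: 15.44 servings and 1.268 servings → $6.09.
whole-barley bread + kidney beans: intersection lies outside the first quadrant.
canned tuna + kidney beans with both tight: 2.501 servings and 2.212 servings → $4.76.
The minimum over all feasible corners is $4.76.

$4.76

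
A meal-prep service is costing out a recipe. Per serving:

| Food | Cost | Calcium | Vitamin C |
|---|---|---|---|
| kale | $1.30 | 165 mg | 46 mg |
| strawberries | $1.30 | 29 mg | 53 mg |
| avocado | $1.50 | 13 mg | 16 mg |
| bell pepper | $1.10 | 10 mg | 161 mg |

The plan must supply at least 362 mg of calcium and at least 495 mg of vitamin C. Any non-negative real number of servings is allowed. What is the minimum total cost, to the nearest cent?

$5.40

An LP optimum is at a vertex; with two nutrient constraints at most two foods are used. Check each candidate.
kale only: max(362/165, 495/46) = 10.76 servings → $13.99.
strawberries only: max(362/29, 495/53) = 12.48 servings → $16.23.
avocado only: max(362/13, 495/16) = 30.94 servings → $46.41.
bell pepper only: max(362/10, 495/161) = 36.2 servings → $39.82.
kale + strawberries with both tight: 0.6519 servings and 8.774 servings → $12.25.
kale + avocado with both targets exact would need a negative amount; discard.
kale + bell pepper with both tight: 2.043 servings and 2.491 servings → $5.40.
strawberries + avocado with both tight: 2.858 servings and 21.47 servings → $35.92.
strawberries + bell pepper: intersection lies outside the first quadrant.
avocado + bell pepper with both tight: 27.59 servings and 0.3326 servings → $41.75.
The minimum over all feasible corners is $5.40.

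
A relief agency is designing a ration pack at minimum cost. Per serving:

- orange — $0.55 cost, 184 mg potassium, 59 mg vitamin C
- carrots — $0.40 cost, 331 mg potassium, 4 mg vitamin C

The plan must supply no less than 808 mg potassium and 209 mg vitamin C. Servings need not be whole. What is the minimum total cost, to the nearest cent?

Two binding constraints pin down two serving amounts, so the optimal mix uses at most two foods. The candidates are each food alone (scaled to the tighter of potassium/vitamin C) and each pair with both constraints tight.
orange only: max(808/184, 209/59) = 4.391 servings → $2.42.
carrots only: max(808/331, 209/4) = 52.25 servings → $20.90.
orange + carrots with both tight: 3.509 servings and 0.4904 servings → $2.13.
So the least-cost plan costs $2.13.

$2.13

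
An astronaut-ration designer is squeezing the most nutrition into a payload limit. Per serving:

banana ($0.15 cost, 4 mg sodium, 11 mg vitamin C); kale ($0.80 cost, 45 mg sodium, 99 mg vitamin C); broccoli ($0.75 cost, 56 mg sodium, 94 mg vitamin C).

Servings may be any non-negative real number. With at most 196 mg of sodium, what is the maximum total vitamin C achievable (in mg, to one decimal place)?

Vitamin C per mg sodium: banana 2.75, kale 2.2, broccoli 1.679.
With no serving limits, spend the whole sodium allowance on banana: 196 mg / 4 mg × 11 mg = 539.0 mg.

539.0 mg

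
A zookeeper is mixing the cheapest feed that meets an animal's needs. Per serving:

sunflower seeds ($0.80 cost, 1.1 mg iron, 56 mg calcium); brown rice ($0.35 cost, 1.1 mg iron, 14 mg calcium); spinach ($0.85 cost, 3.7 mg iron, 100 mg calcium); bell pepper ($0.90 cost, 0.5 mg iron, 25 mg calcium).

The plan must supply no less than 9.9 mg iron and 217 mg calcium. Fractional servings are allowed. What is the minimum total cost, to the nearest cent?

Minimising a linear cost over {iron ≥ 9.9, calcium ≥ 217, servings ≥ 0} — the optimum is at a vertex, using one or two foods.
sunflower seeds only: max(9.9/1.1, 217/56) = 9 servings → $7.20.
brown rice only: max(9.9/1.1, 217/14) = 15.5 servings → $5.42.
spinach only: max(9.9/3.7, 217/100) = 2.676 servings → $2.27.
bell pepper only: max(9.9/0.5, 217/25) = 19.8 servings → $17.82.
sunflower seeds + brown rice with both tight: 2.167 servings and 6.833 servings → $4.12.
sunflower seeds + spinach: the both-tight solution has a negative serving — not a feasible corner.
sunflower seeds + bell pepper: the both-tight solution has a negative serving — not a feasible corner.
brown rice + spinach with both tight: 3.215 servings and 1.72 servings → $2.59.
brown rice + bell pepper with both tight: 6.78 servings and 4.883 servings → $6.77.
spinach + bell pepper with both targets exact would need a negative amount; discard.
Cheapest feasible corner: $2.27.

$2.27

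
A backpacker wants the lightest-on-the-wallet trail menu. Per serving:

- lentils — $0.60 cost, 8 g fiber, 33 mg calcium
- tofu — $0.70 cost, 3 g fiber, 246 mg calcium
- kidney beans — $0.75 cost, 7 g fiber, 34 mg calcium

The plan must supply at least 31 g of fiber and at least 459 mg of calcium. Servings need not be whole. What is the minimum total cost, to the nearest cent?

$3.00

With two linear requirements the optimum uses one or two foods; enumerate the corners.
lentils only: max(31/8, 459/33) = 13.91 servings → $8.35.
tofu only: max(31/3, 459/246) = 10.33 servings → $7.23.
kidney beans only: max(31/7, 459/34) = 13.5 servings → $10.12.
lentils + tofu with both tight: 3.343 servings and 1.417 servings → $3.00.
lentils + kidney beans with both targets exact would need a negative amount; discard.
tofu + kidney beans with both tight: 1.333 servings and 3.857 servings → $3.83.
Cheapest feasible corner: $3.00.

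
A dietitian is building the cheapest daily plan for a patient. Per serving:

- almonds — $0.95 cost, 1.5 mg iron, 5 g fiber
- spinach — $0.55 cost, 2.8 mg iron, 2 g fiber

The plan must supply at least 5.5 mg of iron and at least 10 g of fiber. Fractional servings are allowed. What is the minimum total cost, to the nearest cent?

Two binding constraints pin down two serving amounts, so the optimal mix uses at most two foods. The candidates are each food alone (scaled to the tighter of iron/fiber) and each pair with both constraints tight.
almonds only: max(5.5/1.5, 10/5) = 3.667 servings → $3.48.
spinach only: max(5.5/2.8, 10/2) = 5 servings → $2.75.
almonds + spinach with both tight: 1.545 servings and 1.136 servings → $2.09.
Cheapest feasible corner: $2.09.

$2.09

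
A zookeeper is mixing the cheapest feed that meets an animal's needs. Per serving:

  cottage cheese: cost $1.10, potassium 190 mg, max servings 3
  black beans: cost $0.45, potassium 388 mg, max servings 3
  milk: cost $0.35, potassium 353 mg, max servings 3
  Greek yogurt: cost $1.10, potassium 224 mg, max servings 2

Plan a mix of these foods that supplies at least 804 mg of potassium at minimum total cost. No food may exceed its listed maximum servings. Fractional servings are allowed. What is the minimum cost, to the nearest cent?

$0.80

Cost per mg of potassium: milk $0.0010, black beans $0.0012, Greek yogurt $0.0049, cottage cheese $0.0058.
Take 2.278 servings of milk: +804.0 mg potassium for $0.80 (total $0.80, still need 0.0 mg).
Greedy by cheapest-per-mg is optimal for a single linear constraint, so the minimum cost is $0.80.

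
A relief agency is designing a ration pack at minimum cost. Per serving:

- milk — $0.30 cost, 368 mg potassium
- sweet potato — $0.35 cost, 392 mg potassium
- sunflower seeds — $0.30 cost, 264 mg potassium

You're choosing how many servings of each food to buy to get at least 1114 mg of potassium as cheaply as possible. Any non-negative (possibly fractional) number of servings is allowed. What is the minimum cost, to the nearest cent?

Cost per mg of potassium: milk $0.0008, sweet potato $0.0009, sunflower seeds $0.0011.
With no serving limits, use only milk: 1114 mg / 368 mg = 3.027 servings × $0.30 = $0.91.

$0.91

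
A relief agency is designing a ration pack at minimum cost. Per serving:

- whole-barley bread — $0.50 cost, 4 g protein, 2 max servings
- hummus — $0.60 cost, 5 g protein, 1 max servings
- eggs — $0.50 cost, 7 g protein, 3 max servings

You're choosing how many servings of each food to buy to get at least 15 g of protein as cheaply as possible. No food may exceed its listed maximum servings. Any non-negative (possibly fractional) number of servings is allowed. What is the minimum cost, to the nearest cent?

Cost per g of protein: eggs $0.0714, hummus $0.1200, whole-barley bread $0.1250.
Take 2.143 servings of eggs: +15.0 g protein for $1.07 (total $1.07, still need 0.0 g).
Greedy by cheapest-per-g is optimal for a single linear constraint, so the minimum cost is $1.07.

$1.07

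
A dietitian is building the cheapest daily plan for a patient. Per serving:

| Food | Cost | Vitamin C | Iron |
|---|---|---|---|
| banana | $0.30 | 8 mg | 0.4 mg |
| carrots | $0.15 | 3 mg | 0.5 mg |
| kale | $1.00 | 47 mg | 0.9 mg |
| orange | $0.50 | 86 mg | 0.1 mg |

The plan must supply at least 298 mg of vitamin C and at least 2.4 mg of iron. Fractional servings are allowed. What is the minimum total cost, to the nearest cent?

$2.28

The cheapest plan sits at a corner of the feasible region — with two constraints it uses at most two foods.
banana only: max(298/8, 2.4/0.4) = 37.25 servings → $11.18.
carrots only: max(298/3, 2.4/0.5) = 99.33 servings → $14.90.
kale only: max(298/47, 2.4/0.9) = 6.34 servings → $6.34.
orange only: max(298/86, 2.4/0.1) = 24 servings → $12.00.
banana + carrots with both targets exact would need a negative amount; discard.
banana + kale: intersection lies outside the first quadrant.
banana + orange with both tight: 5.256 servings and 2.976 servings → $3.06.
carrots + kale with both targets exact would need a negative amount; discard.
carrots + orange with both tight: 4.136 servings and 3.321 servings → $2.28.
kale + orange with both tight: 2.429 servings and 2.138 servings → $3.50.
Cheapest feasible corner: $2.28.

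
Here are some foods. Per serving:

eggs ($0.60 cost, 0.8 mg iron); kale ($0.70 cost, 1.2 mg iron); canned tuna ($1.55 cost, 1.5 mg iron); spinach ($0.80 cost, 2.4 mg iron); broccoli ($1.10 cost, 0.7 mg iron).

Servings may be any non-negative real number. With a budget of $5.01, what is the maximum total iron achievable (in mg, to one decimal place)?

15.0 mg

Iron per dollar: spinach 3, kale 1.714, eggs 1.333, canned tuna 0.9677, broccoli 0.6364.
With no serving limits, spend the whole cost allowance on spinach: $5.01 / $0.80 × 2.4 mg = 15.0 mg.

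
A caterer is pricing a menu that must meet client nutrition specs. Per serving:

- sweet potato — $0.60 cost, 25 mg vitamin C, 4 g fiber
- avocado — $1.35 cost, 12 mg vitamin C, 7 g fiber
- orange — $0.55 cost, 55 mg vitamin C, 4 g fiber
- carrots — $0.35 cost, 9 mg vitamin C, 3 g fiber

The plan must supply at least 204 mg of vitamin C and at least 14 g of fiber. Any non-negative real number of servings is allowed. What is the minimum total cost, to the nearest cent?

$2.04

The cheapest plan sits at a corner of the feasible region — with two constraints it uses at most two foods.
sweet potato only: max(204/25, 14/4) = 8.16 servings → $4.90.
avocado only: max(204/12, 14/7) = 17 servings → $22.95.
orange only: max(204/55, 14/4) = 3.709 servings → $2.04.
carrots only: max(204/9, 14/3) = 22.67 servings → $7.93.
sweet potato + avocado: intersection lies outside the first quadrant.
sweet potato + orange: intersection lies outside the first quadrant.
sweet potato + carrots: intersection lies outside the first quadrant.
avocado + orange: intersection lies outside the first quadrant.
avocado + carrots with both targets exact would need a negative amount; discard.
orange + carrots: the both-tight solution has a negative serving — not a feasible corner.
So the least-cost plan costs $2.04.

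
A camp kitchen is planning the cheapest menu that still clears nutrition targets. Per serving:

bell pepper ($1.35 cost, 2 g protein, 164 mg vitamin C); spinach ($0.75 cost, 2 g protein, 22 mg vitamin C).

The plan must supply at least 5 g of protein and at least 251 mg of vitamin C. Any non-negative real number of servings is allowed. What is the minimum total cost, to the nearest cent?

$2.70

At the optimum either one food covers both requirements or two foods hit both targets exactly; no other combination can be cheaper.
bell pepper only: max(5/2, 251/164) = 2.5 servings → $3.38.
spinach only: max(5/2, 251/22) = 11.41 servings → $8.56.
bell pepper + spinach with both tight: 1.38 servings and 1.12 servings → $2.70.
So the least-cost plan costs $2.70.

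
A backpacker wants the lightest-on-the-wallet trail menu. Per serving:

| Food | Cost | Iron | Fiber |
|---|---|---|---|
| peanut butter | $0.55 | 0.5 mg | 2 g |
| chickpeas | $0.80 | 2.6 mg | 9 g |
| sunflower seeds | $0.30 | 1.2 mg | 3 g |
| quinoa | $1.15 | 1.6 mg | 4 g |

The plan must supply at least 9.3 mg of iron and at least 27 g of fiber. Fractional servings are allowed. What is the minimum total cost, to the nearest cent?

$2.55

For a min-cost LP with two ≥-constraints, a basic feasible solution has at most two positive variables.
peanut butter only: max(9.3/0.5, 27/2) = 18.6 servings → $10.23.
chickpeas only: max(9.3/2.6, 27/9) = 3.577 servings → $2.86.
sunflower seeds only: max(9.3/1.2, 27/3) = 9 servings → $2.70.
quinoa only: max(9.3/1.6, 27/4) = 6.75 servings → $7.76.
peanut butter + chickpeas: intersection lies outside the first quadrant.
peanut butter + sunflower seeds with both tight: 5 servings and 5.667 servings → $4.45.
peanut butter + quinoa with both tight: 5 servings and 4.25 servings → $7.64.
chickpeas + sunflower seeds with both tight: 1.5 servings and 4.5 servings → $2.55.
chickpeas + quinoa with both tight: 1.5 servings and 3.375 servings → $5.08.
sunflower seeds + quinoa (both tight): parallel constraints — no distinct corner.
Cheapest feasible corner: $2.55.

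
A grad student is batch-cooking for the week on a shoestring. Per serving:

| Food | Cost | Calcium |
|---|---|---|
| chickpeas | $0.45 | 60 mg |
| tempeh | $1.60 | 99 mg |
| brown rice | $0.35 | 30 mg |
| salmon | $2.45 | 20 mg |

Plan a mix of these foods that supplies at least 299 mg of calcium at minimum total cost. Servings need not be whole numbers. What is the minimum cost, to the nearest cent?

$2.24

Cost per mg of calcium: chickpeas $0.0075, brown rice $0.0117, tempeh $0.0162, salmon $0.1225.
With no serving limits, use only chickpeas: 299 mg / 60 mg = 4.983 servings × $0.45 = $2.24.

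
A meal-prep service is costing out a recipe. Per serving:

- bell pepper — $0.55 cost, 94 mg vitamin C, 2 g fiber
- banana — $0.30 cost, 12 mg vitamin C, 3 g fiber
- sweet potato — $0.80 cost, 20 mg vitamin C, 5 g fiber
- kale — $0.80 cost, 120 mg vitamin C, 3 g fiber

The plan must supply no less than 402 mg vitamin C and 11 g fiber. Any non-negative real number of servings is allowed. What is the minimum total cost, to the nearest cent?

$2.56

At the optimum either one food covers both requirements or two foods hit both targets exactly; no other combination can be cheaper.
bell pepper only: max(402/94, 11/2) = 5.5 servings → $3.02.
banana only: max(402/12, 11/3) = 33.5 servings → $10.05.
sweet potato only: max(402/20, 11/5) = 20.1 servings → $16.08.
kale only: max(402/120, 11/3) = 3.667 servings → $2.93.
bell pepper + banana with both tight: 4.163 servings and 0.8915 servings → $2.56.
bell pepper + sweet potato with both tight: 4.163 servings and 0.5349 servings → $2.72.
bell pepper + kale with both targets exact would need a negative amount; discard.
banana + sweet potato (both tight): parallel constraints — no distinct corner.
banana + kale with both tight: 0.3519 servings and 3.315 servings → $2.76.
sweet potato + kale with both tight: 0.2111 servings and 3.315 servings → $2.82.
Cheapest feasible corner: $2.56.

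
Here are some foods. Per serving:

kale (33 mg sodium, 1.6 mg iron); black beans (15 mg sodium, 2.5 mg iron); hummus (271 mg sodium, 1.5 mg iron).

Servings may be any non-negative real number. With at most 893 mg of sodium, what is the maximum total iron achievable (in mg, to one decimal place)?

Iron per mg sodium: black beans 0.1667, kale 0.04848, hummus 0.005535.
With no serving limits, spend the whole sodium allowance on black beans: 893 mg / 15 mg × 2.5 mg = 148.8 mg.

148.8 mg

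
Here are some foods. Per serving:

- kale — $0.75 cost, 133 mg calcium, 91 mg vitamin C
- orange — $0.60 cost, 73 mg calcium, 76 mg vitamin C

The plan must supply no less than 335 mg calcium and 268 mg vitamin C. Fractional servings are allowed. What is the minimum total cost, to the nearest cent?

At the optimum either one food covers both requirements or two foods hit both targets exactly; no other combination can be cheaper.
kale only: max(335/133, 268/91) = 2.945 servings → $2.21.
orange only: max(335/73, 268/76) = 4.589 servings → $2.75.
kale + orange with both tight: 1.702 servings and 1.489 servings → $2.17.
So the least-cost plan costs $2.17.

$2.17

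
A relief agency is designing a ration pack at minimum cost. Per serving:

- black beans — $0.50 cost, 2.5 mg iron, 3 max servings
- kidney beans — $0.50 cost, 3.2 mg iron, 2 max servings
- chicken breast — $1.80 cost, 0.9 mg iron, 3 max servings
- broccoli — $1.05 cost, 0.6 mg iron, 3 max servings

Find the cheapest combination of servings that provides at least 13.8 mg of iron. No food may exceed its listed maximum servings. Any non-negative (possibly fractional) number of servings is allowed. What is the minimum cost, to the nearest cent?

Cost per mg of iron: kidney beans $0.1562, black beans $0.2000, broccoli $1.7500, chicken breast $2.0000.
Take 2 servings of kidney beans: +6.4 mg iron for $1.00 (total $1.00, still need 7.4 mg).
Take 2.96 servings of black beans: +7.4 mg iron for $1.48 (total $2.48, still need 0.0 mg).
Filling from the cheapest source first is optimal under one linear minimum: $2.48.

$2.48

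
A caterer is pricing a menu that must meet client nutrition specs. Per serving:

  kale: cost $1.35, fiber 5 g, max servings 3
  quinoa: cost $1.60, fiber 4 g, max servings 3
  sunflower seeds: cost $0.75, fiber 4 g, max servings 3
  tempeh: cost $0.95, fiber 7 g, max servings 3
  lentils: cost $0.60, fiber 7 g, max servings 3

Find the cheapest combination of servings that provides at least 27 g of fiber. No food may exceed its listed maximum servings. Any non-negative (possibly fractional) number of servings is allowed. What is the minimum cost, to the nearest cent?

Cost per g of fiber: lentils $0.0857, tempeh $0.1357, sunflower seeds $0.1875, kale $0.2700, quinoa $0.4000.
Take 3 servings of lentils: +21.0 g fiber for $1.80 (total $1.80, still need 6.0 g).
Take 0.8571 servings of tempeh: +6.0 g fiber for $0.81 (total $2.61, still need 0.0 g).
Filling from the cheapest source first is optimal under one linear minimum: $2.61.

$2.61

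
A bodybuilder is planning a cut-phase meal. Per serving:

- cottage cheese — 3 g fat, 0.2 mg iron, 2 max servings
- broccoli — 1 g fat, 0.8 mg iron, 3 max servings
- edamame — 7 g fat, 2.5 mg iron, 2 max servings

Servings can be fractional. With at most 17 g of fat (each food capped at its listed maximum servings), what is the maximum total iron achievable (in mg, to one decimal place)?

Iron per g fat: broccoli 0.8, edamame 0.3571, cottage cheese 0.06667.
Take 3 servings of broccoli: uses 3 g fat, +2.4 mg iron (running total 2.4 mg).
Take 2 servings of edamame: uses 14 g fat, +5.0 mg iron (running total 7.4 mg).
Greedy by best ratio exhausts the fat allowance optimally: 7.4 mg.

7.4 mg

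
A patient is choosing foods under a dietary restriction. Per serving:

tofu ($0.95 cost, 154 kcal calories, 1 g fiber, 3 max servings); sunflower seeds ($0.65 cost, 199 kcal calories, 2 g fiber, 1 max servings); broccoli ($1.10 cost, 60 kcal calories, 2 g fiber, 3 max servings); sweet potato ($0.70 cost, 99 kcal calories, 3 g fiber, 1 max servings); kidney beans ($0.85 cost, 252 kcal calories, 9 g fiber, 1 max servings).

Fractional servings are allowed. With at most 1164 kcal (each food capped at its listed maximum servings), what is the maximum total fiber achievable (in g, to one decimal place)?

Fiber per kcal: kidney beans 0.03571, broccoli 0.03333, sweet potato 0.0303, sunflower seeds 0.01005, tofu 0.006494.
Take 1 serving of kidney beans: uses 252 kcal, +9.0 g fiber (running total 9.0 g).
Take 3 servings of broccoli: uses 180 kcal, +6.0 g fiber (running total 15.0 g).
Take 1 serving of sweet potato: uses 99 kcal, +3.0 g fiber (running total 18.0 g).
Take 1 serving of sunflower seeds: uses 199 kcal, +2.0 g fiber (running total 20.0 g).
Take 2.818 servings of tofu: uses 434 kcal, +2.8 g fiber (running total 22.8 g).
Greedy by best ratio exhausts the calories allowance optimally: 22.8 g.

22.8 g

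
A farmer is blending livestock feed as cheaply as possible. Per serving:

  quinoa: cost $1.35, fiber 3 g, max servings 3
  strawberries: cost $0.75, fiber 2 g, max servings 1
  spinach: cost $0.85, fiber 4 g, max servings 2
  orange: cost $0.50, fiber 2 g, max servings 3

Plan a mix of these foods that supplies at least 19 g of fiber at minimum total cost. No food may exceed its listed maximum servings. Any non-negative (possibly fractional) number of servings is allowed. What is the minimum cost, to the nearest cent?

Cost per g of fiber: spinach $0.2125, orange $0.2500, strawberries $0.3750, quinoa $0.4500.
Take 2 servings of spinach: +8.0 g fiber for $1.70 (total $1.70, still need 11.0 g).
Take 3 servings of orange: +6.0 g fiber for $1.50 (total $3.20, still need 5.0 g).
Take 1 serving of strawberries: +2.0 g fiber for $0.75 (total $3.95, still need 3.0 g).
Take 1 serving of quinoa: +3.0 g fiber for $1.35 (total $5.30, still need 0.0 g).
Greedy by cheapest-per-g is optimal for a single linear constraint, so the minimum cost is $5.30.

$5.30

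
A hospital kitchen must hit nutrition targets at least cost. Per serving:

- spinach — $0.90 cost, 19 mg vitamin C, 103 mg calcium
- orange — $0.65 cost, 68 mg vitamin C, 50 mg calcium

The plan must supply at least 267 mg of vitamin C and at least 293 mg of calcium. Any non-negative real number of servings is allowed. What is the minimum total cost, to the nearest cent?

$3.33

Two binding constraints pin down two serving amounts, so the optimal mix uses at most two foods. The candidates are each food alone (scaled to the tighter of vitamin C/calcium) and each pair with both constraints tight.
spinach only: max(267/19, 293/103) = 14.05 servings → $12.65.
orange only: max(267/68, 293/50) = 5.86 servings → $3.81.
spinach + orange with both tight: 1.086 servings and 3.623 servings → $3.33.
So the least-cost plan costs $3.33.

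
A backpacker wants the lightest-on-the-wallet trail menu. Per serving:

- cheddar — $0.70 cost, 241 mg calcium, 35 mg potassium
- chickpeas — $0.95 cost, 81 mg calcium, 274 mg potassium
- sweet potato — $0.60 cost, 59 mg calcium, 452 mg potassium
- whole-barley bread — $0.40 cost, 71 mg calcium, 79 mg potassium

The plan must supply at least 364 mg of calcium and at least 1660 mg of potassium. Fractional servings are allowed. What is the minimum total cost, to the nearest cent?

At the optimum either one food covers both requirements or two foods hit both targets exactly; no other combination can be cheaper.
cheddar only: max(364/241, 1660/35) = 47.43 servings → $33.20.
chickpeas only: max(364/81, 1660/274) = 6.058 servings → $5.76.
sweet potato only: max(364/59, 1660/452) = 6.169 servings → $3.70.
whole-barley bread only: max(364/71, 1660/79) = 21.01 servings → $8.41.
cheddar + chickpeas: intersection lies outside the first quadrant.
cheddar + sweet potato with both tight: 0.6231 servings and 3.624 servings → $2.61.
cheddar + whole-barley bread: intersection lies outside the first quadrant.
chickpeas + sweet potato with both tight: 3.257 servings and 1.698 servings → $4.11.
chickpeas + whole-barley bread with both targets exact would need a negative amount; discard.
sweet potato + whole-barley bread with both tight: 3.248 servings and 2.427 servings → $2.92.
So the least-cost plan costs $2.61.

$2.61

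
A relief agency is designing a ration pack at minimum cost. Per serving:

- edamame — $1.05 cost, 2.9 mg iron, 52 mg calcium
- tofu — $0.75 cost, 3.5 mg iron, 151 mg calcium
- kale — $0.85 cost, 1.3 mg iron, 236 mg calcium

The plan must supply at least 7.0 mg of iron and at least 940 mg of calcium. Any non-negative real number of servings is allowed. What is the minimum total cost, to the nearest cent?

$3.53

Two binding constraints pin down two serving amounts, so the optimal mix uses at most two foods. The candidates are each food alone (scaled to the tighter of iron/calcium) and each pair with both constraints tight.
edamame only: max(7.0/2.9, 940/52) = 18.08 servings → $18.98.
tofu only: max(7.0/3.5, 940/151) = 6.225 servings → $4.67.
kale only: max(7.0/1.3, 940/236) = 5.385 servings → $4.58.
edamame + tofu with both targets exact would need a negative amount; discard.
edamame + kale with both tight: 0.6971 servings and 3.829 servings → $3.99.
tofu + kale with both tight: 0.6829 servings and 3.546 servings → $3.53.
Cheapest feasible corner: $3.53.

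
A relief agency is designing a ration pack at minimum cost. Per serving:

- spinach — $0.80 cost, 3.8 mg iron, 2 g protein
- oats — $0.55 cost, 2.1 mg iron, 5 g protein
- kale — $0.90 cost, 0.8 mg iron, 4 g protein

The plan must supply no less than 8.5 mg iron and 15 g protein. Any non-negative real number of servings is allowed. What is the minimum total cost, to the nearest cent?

$2.08

Minimising a linear cost over {iron ≥ 8.5, protein ≥ 15, servings ≥ 0} — the optimum is at a vertex, using one or two foods.
spinach only: max(8.5/3.8, 15/2) = 7.5 servings → $6.00.
oats only: max(8.5/2.1, 15/5) = 4.048 servings → $2.23.
kale only: max(8.5/0.8, 15/4) = 10.62 servings → $9.56.
spinach + oats with both tight: 0.7432 servings and 2.703 servings → $2.08.
spinach + kale with both tight: 1.618 servings and 2.941 servings → $3.94.
oats + kale: intersection lies outside the first quadrant.
So the least-cost plan costs $2.08.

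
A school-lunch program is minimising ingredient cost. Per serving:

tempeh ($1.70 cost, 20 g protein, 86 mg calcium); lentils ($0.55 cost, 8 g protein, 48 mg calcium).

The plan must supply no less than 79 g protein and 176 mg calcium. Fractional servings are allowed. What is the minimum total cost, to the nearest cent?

Minimising a linear cost over {protein ≥ 79, calcium ≥ 176, servings ≥ 0} — the optimum is at a vertex, using one or two foods.
tempeh only: max(79/20, 176/86) = 3.95 servings → $6.71.
lentils only: max(79/8, 176/48) = 9.875 servings → $5.43.
tempeh + lentils: the both-tight solution has a negative serving — not a feasible corner.
Cheapest feasible corner: $5.43.

$5.43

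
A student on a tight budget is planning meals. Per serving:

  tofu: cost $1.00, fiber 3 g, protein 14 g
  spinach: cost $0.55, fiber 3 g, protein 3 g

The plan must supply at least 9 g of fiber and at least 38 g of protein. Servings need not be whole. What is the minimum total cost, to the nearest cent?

The cheapest plan sits at a corner of the feasible region — with two constraints it uses at most two foods.
tofu only: max(9/3, 38/14) = 3 servings → $3.00.
spinach only: max(9/3, 38/3) = 12.67 servings → $6.97.
tofu + spinach with both tight: 2.636 servings and 0.3636 servings → $2.84.
Cheapest feasible corner: $2.84.

$2.84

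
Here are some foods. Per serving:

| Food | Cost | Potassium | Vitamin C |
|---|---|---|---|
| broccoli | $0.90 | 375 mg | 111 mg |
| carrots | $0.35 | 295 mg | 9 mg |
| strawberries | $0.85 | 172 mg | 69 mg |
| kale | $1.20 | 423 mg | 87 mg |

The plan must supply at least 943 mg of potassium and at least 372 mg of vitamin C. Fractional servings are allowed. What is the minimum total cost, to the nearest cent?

$3.02

Two binding constraints pin down two serving amounts, so the optimal mix uses at most two foods. The candidates are each food alone (scaled to the tighter of potassium/vitamin C) and each pair with both constraints tight.
broccoli only: max(943/375, 372/111) = 3.351 servings → $3.02.
carrots only: max(943/295, 372/9) = 41.33 servings → $14.47.
strawberries only: max(943/172, 372/69) = 5.483 servings → $4.66.
kale only: max(943/423, 372/87) = 4.276 servings → $5.13.
broccoli + carrots: the both-tight solution has a negative serving — not a feasible corner.
broccoli + strawberries with both tight: 0.1597 servings and 5.134 servings → $4.51.
broccoli + kale: the both-tight solution has a negative serving — not a feasible corner.
carrots + strawberries with both tight: 0.05758 servings and 5.384 servings → $4.60.
carrots + kale with both targets exact would need a negative amount; discard.
strawberries + kale with both tight: 5.295 servings and 0.07614 servings → $4.59.
Cheapest feasible corner: $3.02.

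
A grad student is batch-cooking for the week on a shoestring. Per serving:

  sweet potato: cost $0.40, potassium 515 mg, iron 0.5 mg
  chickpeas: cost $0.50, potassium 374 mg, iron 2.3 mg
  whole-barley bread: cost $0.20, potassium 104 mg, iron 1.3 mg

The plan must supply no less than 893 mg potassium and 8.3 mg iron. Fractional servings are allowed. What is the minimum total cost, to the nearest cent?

$1.43

sweet potato only: max(893/515, 8.3/0.5) = 16.6 servings → $6.64.
chickpeas only: max(893/374, 8.3/2.3) = 3.609 servings → $1.80.
whole-barley bread only: max(893/104, 8.3/1.3) = 8.587 servings → $1.72.
sweet potato + chickpeas: intersection lies outside the first quadrant.
sweet potato + whole-barley bread with both tight: 0.4821 servings and 6.199 servings → $1.43.
chickpeas + whole-barley bread with both tight: 1.205 servings and 4.252 servings → $1.45.
The minimum over all feasible corners is $1.43.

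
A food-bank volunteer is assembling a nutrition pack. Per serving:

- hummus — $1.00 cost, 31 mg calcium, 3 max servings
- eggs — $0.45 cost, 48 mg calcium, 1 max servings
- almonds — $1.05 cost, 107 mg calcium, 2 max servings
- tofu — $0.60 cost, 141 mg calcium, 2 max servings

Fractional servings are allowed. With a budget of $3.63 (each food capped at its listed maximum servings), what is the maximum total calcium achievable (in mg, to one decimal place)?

531.8 mg

Calcium per dollar: tofu 235, eggs 106.7, almonds 101.9, hummus 31.
Take 2 servings of tofu: spends $1.20, +282.0 mg calcium (running total 282.0 mg).
Take 1 serving of eggs: spends $0.45, +48.0 mg calcium (running total 330.0 mg).
Take 1.886 servings of almonds: spends $1.98, +201.8 mg calcium (running total 531.8 mg).
Greedy by best ratio exhausts the cost allowance optimally: 531.8 mg.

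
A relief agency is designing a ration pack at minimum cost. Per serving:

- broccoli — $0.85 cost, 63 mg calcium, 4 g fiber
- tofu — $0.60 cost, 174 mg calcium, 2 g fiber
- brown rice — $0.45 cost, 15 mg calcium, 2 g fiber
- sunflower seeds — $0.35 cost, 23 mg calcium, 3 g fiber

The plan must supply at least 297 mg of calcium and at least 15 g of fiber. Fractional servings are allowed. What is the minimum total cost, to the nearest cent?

$2.17

At the optimum either one food covers both requirements or two foods hit both targets exactly; no other combination can be cheaper.
broccoli only: max(297/63, 15/4) = 4.714 servings → $4.01.
tofu only: max(297/174, 15/2) = 7.5 servings → $4.50.
brown rice only: max(297/15, 15/2) = 19.8 servings → $8.91.
sunflower seeds only: max(297/23, 15/3) = 12.91 servings → $4.52.
broccoli + tofu with both tight: 3.537 servings and 0.4263 servings → $3.26.
broccoli + brown rice: intersection lies outside the first quadrant.
broccoli + sunflower seeds: the both-tight solution has a negative serving — not a feasible corner.
tofu + brown rice with both tight: 1.16 servings and 6.34 servings → $3.55.
tofu + sunflower seeds with both tight: 1.147 servings and 4.235 servings → $2.17.
brown rice + sunflower seeds with both targets exact would need a negative amount; discard.
So the least-cost plan costs $2.17.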